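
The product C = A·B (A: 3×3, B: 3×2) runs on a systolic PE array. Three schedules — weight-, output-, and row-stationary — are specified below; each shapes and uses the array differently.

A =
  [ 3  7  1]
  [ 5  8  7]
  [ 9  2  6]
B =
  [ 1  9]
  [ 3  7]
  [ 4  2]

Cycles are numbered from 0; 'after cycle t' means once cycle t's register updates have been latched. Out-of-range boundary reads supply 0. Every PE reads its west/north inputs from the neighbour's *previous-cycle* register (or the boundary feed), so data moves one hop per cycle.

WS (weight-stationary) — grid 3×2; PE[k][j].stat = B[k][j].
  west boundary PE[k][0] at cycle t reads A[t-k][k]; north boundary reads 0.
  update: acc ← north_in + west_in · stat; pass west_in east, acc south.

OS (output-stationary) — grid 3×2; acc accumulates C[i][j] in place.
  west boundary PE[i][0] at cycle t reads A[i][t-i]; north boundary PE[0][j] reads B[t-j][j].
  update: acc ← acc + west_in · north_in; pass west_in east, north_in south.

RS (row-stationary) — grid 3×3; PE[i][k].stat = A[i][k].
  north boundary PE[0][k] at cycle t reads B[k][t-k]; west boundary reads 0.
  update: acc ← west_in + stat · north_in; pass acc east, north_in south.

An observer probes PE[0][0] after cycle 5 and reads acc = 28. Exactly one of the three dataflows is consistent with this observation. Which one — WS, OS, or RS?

Under WS (3×2), PE[0][0]:
  @0  [0,0]  acc 3  |  →3  ↓3
  @1  [0,0]  acc 5  |  →5  ↓5
  @2  [0,0]  acc 9  |  →9  ↓9
  @3  [0,0]  acc 0  |  →0  ↓0
  @4  [0,0]  acc 0  |  →0  ↓0
  @5  [0,0]  acc 0  |  →0  ↓0
Under OS (3×2), PE[0][0]:
  @0  [0,0]  acc 3  |  →3  ↓1
  @1  [0,0]  acc 24  |  →7  ↓3
  @2  [0,0]  acc 28  |  →1  ↓4
  @3  [0,0]  acc 28  |  →0  ↓0
  @4  [0,0]  acc 28  |  →0  ↓0
  @5  [0,0]  acc 28  |  →0  ↓0
Under RS (3×3), PE[0][0]:
  @0  [0,0]  acc 3  |  →3  ↓1
  @1  [0,0]  acc 27  |  →27  ↓9
  @2  [0,0]  acc 0  |  →0  ↓0
  @3  [0,0]  acc 0  |  →0  ↓0
  @4  [0,0]  acc 0  |  →0  ↓0
  @5  [0,0]  acc 0  |  →0  ↓0

dataflow = OS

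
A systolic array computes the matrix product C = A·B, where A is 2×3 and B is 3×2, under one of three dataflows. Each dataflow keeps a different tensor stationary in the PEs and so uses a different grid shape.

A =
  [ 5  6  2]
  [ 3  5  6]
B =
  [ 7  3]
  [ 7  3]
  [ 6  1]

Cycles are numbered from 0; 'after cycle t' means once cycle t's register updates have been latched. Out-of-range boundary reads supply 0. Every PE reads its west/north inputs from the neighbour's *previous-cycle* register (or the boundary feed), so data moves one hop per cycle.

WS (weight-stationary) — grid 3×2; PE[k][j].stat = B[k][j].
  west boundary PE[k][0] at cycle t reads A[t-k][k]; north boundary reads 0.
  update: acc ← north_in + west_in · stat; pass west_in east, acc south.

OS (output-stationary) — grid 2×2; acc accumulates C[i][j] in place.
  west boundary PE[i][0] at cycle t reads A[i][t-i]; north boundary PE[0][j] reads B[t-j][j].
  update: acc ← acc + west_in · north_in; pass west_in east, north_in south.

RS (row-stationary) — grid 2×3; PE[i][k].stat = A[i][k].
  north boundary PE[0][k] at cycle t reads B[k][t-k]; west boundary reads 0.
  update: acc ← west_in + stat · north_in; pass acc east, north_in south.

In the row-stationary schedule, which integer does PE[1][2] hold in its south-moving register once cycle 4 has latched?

register = 1

RS on a 2×3 grid — tracing PE[1][2] and its feeders:
  step 0 · PE0,2: acc=0; fwd→0 fwd↓0
  step 0 · PE1,1: acc=0; fwd→0 fwd↓0
  step 0 · PE1,2: acc=0; fwd→0 fwd↓0
  step 1 · PE0,2: acc=0; fwd→0 fwd↓0
  step 1 · PE1,1: acc=0; fwd→0 fwd↓0
  step 1 · PE1,2: acc=0; fwd→0 fwd↓0
  step 2 · PE0,2: acc=89; fwd→89 fwd↓6
  step 2 · PE1,1: acc=56; fwd→56 fwd↓7
  step 2 · PE1,2: acc=0; fwd→0 fwd↓0
  step 3 · PE0,2: acc=35; fwd→35 fwd↓1
  step 3 · PE1,1: acc=24; fwd→24 fwd↓3
  step 3 · PE1,2: acc=92; fwd→92 fwd↓6
  step 4 · PE0,2: acc=0; fwd→0 fwd↓0
  step 4 · PE1,1: acc=0; fwd→0 fwd↓0
  step 4 · PE1,2: acc=30; fwd→30 fwd↓1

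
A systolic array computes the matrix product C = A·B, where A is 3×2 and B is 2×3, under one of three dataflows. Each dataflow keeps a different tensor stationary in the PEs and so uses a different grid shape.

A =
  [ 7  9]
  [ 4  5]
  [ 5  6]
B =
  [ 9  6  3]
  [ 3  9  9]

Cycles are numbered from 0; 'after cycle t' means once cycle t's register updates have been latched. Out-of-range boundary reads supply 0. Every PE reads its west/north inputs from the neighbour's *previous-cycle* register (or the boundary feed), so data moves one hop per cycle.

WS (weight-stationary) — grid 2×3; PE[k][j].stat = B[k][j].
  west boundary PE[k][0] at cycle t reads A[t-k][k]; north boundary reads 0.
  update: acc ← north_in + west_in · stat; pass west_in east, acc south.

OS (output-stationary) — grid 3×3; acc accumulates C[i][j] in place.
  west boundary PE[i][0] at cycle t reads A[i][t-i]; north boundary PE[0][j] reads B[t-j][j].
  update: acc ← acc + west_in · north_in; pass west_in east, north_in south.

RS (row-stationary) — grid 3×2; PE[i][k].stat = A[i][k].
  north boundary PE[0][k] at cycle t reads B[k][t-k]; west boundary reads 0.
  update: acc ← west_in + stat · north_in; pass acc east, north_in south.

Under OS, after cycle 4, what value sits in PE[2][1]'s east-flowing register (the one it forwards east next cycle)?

Tracing OS — 3×3 array, target PE[2][1]:
  after 0 — PE[1][1] acc=0, pass-E 0, pass-S 0
  after 0 — PE[2][0] acc=0, pass-E 0, pass-S 0
  after 0 — PE[2][1] acc=0, pass-E 0, pass-S 0
  after 1 — PE[1][1] acc=0, pass-E 0, pass-S 0
  after 1 — PE[2][0] acc=0, pass-E 0, pass-S 0
  after 1 — PE[2][1] acc=0, pass-E 0, pass-S 0
  after 2 — PE[1][1] acc=24, pass-E 4, pass-S 6
  after 2 — PE[2][0] acc=45, pass-E 5, pass-S 9
  after 2 — PE[2][1] acc=0, pass-E 0, pass-S 0
  after 3 — PE[1][1] acc=69, pass-E 5, pass-S 9
  after 3 — PE[2][0] acc=63, pass-E 6, pass-S 3
  after 3 — PE[2][1] acc=30, pass-E 5, pass-S 6
  after 4 — PE[1][1] acc=69, pass-E 0, pass-S 0
  after 4 — PE[2][0] acc=63, pass-E 0, pass-S 0
  after 4 — PE[2][1] acc=84, pass-E 6, pass-S 9

register = 6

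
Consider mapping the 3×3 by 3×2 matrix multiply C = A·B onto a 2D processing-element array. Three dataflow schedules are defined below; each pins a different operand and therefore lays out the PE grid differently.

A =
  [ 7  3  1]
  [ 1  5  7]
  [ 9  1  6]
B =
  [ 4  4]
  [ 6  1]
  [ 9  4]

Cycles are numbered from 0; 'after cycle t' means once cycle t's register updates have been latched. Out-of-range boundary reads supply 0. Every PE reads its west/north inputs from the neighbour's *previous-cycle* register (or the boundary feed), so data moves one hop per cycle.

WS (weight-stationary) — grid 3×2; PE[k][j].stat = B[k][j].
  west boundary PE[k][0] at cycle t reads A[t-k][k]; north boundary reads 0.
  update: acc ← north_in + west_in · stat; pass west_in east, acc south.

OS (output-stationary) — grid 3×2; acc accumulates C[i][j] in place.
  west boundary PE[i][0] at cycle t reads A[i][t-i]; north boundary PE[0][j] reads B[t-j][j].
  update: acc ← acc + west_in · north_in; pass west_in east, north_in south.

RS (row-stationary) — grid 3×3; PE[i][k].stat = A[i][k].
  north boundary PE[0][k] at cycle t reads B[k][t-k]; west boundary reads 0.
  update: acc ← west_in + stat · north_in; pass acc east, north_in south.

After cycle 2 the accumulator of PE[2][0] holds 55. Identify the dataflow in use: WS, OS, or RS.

dataflow = WS

— WS: 3×2; PE[2][0] trace:
  0: (2,0).acc=0  regs=<0,0>
  1: (2,0).acc=0  regs=<0,0>
  2: (2,0).acc=55  regs=<1,55>
— OS: 3×2; PE[2][0] trace:
  0: (2,0).acc=0  regs=<0,0>
  1: (2,0).acc=0  regs=<0,0>
  2: (2,0).acc=36  regs=<9,4>
— RS: 3×3; PE[2][0] trace:
  0: (2,0).acc=0  regs=<0,0>
  1: (2,0).acc=0  regs=<0,0>
  2: (2,0).acc=36  regs=<36,4>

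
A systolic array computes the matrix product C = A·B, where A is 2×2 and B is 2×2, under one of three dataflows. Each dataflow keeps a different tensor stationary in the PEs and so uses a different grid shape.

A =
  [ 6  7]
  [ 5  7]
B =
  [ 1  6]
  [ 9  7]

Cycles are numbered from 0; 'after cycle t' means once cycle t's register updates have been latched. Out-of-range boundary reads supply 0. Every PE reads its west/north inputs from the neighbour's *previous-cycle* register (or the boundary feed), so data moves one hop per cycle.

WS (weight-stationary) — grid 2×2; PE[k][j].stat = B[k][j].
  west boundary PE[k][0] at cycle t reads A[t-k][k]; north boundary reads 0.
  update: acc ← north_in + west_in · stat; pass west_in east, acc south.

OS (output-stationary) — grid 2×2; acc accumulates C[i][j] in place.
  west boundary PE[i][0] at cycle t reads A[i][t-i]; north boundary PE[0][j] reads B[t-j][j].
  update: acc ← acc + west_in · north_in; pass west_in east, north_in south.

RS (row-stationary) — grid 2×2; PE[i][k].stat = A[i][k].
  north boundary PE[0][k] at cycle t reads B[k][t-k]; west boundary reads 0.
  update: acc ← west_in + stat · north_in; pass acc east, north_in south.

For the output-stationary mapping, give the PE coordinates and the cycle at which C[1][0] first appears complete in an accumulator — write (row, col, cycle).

(row, col, cycle) = (1, 0, 2)

OS — PE[1][0] is where C[1][0] collects:
  after 0 — PE[1][0] acc=0, pass-E 0, pass-S 0
  after 1 — PE[1][0] acc=5, pass-E 5, pass-S 1
  after 2 — PE[1][0] acc=68, pass-E 7, pass-S 9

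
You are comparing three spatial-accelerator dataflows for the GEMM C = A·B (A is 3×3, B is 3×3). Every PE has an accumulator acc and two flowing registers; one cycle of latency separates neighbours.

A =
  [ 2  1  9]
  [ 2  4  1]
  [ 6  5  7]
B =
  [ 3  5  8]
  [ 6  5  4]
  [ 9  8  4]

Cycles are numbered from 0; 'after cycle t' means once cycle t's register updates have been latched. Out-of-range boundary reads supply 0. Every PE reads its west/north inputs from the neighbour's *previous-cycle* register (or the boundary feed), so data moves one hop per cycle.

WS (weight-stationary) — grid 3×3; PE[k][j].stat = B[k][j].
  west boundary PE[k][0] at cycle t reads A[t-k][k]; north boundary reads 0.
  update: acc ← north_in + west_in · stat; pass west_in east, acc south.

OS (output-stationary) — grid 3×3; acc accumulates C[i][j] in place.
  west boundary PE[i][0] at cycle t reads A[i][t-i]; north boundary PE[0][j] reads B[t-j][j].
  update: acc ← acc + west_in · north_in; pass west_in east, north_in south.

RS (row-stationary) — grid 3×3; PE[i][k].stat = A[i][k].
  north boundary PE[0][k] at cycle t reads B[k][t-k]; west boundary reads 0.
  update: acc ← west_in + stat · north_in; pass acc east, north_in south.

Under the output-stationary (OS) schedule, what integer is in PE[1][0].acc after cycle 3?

OS (3×3). Following PE[1][0] plus its west/north inputs:
  c0 r0c0: 6 / 2 / 3
  c0 r1c0: 0 / 0 / 0
  c1 r0c0: 12 / 1 / 6
  c1 r1c0: 6 / 2 / 3
  c2 r0c0: 93 / 9 / 9
  c2 r1c0: 30 / 4 / 6
  c3 r0c0: 93 / 0 / 0
  c3 r1c0: 39 / 1 / 9

PE[1][0].acc = 39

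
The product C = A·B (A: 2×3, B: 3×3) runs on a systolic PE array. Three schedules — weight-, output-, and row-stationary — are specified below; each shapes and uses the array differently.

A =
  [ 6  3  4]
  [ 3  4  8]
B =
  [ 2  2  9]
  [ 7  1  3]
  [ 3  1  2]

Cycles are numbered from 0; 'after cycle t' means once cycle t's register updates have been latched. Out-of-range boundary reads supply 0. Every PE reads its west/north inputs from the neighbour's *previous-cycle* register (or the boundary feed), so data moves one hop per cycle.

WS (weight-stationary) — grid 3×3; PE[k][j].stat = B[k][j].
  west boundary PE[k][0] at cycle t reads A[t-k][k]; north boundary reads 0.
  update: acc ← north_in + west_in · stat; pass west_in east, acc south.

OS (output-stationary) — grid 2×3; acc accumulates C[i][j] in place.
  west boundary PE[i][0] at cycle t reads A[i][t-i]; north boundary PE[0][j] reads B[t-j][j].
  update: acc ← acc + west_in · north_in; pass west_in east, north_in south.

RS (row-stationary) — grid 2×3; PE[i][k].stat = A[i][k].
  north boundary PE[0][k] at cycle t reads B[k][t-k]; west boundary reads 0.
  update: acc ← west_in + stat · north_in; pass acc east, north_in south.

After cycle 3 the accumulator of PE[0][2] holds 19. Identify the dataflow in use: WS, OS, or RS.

dataflow = RS

WS (3×3 grid), PE[0][2]:
  0: (0,2).acc=0  regs=<0,0>
  1: (0,2).acc=0  regs=<0,0>
  2: (0,2).acc=54  regs=<6,54>
  3: (0,2).acc=27  regs=<3,27>
OS (2×3 grid), PE[0][2]:
  0: (0,2).acc=0  regs=<0,0>
  1: (0,2).acc=0  regs=<0,0>
  2: (0,2).acc=54  regs=<6,9>
  3: (0,2).acc=63  regs=<3,3>
RS (2×3 grid), PE[0][2]:
  0: (0,2).acc=0  regs=<0,0>
  1: (0,2).acc=0  regs=<0,0>
  2: (0,2).acc=45  regs=<45,3>
  3: (0,2).acc=19  regs=<19,1>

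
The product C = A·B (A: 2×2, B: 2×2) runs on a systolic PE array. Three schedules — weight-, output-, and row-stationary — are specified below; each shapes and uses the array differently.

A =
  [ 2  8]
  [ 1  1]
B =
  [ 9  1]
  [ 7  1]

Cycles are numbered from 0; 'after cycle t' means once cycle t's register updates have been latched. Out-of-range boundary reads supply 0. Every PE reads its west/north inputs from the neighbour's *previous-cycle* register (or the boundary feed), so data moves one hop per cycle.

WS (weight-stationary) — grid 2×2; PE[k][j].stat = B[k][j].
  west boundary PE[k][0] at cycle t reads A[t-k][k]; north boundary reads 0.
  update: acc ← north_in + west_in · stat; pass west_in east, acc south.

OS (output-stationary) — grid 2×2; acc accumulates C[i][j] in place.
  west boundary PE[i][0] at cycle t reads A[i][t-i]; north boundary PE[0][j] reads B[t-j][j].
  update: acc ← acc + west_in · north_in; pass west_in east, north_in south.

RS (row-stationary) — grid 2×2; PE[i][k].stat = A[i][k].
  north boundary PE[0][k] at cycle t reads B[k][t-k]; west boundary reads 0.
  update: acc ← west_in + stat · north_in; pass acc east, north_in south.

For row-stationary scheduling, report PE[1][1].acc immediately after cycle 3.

PE[1][1].acc = 2

Tracing RS — 2×2 array, target PE[1][1]:
  c0 r0c1: 0 / 0 / 0
  c0 r1c0: 0 / 0 / 0
  c0 r1c1: 0 / 0 / 0
  c1 r0c1: 74 / 74 / 7
  c1 r1c0: 9 / 9 / 9
  c1 r1c1: 0 / 0 / 0
  c2 r0c1: 10 / 10 / 1
  c2 r1c0: 1 / 1 / 1
  c2 r1c1: 16 / 16 / 7
  c3 r0c1: 0 / 0 / 0
  c3 r1c0: 0 / 0 / 0
  c3 r1c1: 2 / 2 / 1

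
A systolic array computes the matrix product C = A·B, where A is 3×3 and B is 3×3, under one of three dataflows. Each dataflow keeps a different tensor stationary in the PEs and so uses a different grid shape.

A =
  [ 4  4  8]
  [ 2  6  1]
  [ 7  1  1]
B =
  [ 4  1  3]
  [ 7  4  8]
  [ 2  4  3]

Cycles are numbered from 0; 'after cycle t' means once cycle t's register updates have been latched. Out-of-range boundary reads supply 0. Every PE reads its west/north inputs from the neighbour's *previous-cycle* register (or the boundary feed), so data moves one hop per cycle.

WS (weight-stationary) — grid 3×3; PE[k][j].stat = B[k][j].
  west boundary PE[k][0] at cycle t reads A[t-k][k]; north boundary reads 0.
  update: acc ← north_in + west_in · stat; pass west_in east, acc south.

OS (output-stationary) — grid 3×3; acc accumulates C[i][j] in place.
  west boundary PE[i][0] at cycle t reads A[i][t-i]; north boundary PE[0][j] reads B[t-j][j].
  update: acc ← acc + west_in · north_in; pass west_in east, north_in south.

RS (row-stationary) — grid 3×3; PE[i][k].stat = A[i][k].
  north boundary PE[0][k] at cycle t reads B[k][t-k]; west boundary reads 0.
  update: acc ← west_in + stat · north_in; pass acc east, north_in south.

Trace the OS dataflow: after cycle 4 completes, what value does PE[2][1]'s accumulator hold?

PE[2][1].acc = 11

OS 3×3: PE[2][1] cycle-by-cycle (with neighbour feeds):
  after 0 — PE[1][1] acc=0, pass-E 0, pass-S 0
  after 0 — PE[2][0] acc=0, pass-E 0, pass-S 0
  after 0 — PE[2][1] acc=0, pass-E 0, pass-S 0
  after 1 — PE[1][1] acc=0, pass-E 0, pass-S 0
  after 1 — PE[2][0] acc=0, pass-E 0, pass-S 0
  after 1 — PE[2][1] acc=0, pass-E 0, pass-S 0
  after 2 — PE[1][1] acc=2, pass-E 2, pass-S 1
  after 2 — PE[2][0] acc=28, pass-E 7, pass-S 4
  after 2 — PE[2][1] acc=0, pass-E 0, pass-S 0
  after 3 — PE[1][1] acc=26, pass-E 6, pass-S 4
  after 3 — PE[2][0] acc=35, pass-E 1, pass-S 7
  after 3 — PE[2][1] acc=7, pass-E 7, pass-S 1
  after 4 — PE[1][1] acc=30, pass-E 1, pass-S 4
  after 4 — PE[2][0] acc=37, pass-E 1, pass-S 2
  after 4 — PE[2][1] acc=11, pass-E 1, pass-S 4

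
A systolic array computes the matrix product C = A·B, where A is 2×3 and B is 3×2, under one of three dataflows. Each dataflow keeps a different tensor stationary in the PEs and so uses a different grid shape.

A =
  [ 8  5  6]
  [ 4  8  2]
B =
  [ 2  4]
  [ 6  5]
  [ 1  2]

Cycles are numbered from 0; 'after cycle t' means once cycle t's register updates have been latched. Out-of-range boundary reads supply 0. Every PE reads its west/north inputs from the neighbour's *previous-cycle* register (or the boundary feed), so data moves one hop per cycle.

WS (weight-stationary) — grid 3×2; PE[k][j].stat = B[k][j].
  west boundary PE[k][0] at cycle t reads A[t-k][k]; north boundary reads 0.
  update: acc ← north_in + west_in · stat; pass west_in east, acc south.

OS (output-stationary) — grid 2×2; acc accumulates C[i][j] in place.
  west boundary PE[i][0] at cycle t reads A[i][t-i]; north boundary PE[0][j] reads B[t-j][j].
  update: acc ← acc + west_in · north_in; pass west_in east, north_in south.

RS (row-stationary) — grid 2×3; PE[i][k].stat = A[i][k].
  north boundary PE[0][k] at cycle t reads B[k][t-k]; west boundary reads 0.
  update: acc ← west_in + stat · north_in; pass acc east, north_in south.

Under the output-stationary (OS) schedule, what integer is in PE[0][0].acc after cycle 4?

OS 2×2: PE[0][0] cycle-by-cycle (with neighbour feeds):
  0: (0,0).acc=16  regs=<8,2>
  1: (0,0).acc=46  regs=<5,6>
  2: (0,0).acc=52  regs=<6,1>
  3: (0,0).acc=52  regs=<0,0>
  4: (0,0).acc=52  regs=<0,0>

PE[0][0].acc = 52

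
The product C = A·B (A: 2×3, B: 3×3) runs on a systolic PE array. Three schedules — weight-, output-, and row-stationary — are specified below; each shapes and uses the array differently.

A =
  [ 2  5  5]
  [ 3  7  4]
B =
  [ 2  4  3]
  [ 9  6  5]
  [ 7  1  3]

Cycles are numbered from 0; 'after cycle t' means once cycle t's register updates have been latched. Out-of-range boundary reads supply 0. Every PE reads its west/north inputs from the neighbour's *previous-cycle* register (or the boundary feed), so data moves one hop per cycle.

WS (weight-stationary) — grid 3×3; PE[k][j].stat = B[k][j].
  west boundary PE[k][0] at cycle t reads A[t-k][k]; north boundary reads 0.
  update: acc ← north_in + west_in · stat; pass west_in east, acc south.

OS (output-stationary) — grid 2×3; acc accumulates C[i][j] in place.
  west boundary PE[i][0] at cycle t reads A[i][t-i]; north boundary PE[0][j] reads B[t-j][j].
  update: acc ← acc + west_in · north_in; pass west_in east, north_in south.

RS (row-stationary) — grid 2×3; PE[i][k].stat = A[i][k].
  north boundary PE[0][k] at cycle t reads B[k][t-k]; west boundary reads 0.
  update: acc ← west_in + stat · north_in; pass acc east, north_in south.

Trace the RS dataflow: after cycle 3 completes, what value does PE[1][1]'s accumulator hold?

RS (2×3). Following PE[1][1] plus its west/north inputs:
  @0  [0,1]  acc 0  |  →0  ↓0
  @0  [1,0]  acc 0  |  →0  ↓0
  @0  [1,1]  acc 0  |  →0  ↓0
  @1  [0,1]  acc 49  |  →49  ↓9
  @1  [1,0]  acc 6  |  →6  ↓2
  @1  [1,1]  acc 0  |  →0  ↓0
  @2  [0,1]  acc 38  |  →38  ↓6
  @2  [1,0]  acc 12  |  →12  ↓4
  @2  [1,1]  acc 69  |  →69  ↓9
  @3  [0,1]  acc 31  |  →31  ↓5
  @3  [1,0]  acc 9  |  →9  ↓3
  @3  [1,1]  acc 54  |  →54  ↓6

PE[1][1].acc = 54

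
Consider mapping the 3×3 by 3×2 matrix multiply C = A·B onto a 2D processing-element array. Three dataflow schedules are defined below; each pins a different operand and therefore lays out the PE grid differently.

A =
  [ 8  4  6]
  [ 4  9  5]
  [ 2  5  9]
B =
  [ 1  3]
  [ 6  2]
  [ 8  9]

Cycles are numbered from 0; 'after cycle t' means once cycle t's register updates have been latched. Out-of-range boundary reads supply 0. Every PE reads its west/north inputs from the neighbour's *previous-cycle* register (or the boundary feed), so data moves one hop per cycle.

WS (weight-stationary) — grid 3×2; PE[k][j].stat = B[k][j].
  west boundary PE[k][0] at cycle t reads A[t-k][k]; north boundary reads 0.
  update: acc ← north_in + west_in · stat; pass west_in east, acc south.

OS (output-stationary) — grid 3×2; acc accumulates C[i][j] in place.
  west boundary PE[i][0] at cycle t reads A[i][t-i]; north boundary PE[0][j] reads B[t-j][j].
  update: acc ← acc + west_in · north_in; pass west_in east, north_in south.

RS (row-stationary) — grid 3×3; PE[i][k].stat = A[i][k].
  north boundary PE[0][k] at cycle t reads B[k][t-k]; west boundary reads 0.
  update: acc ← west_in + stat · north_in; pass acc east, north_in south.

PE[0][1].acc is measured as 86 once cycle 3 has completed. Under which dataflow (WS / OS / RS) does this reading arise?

WS [3×2] PE[0][1] across cycles:
  cycle 0: PE[0][1] → acc 0, east 0, south 0
  cycle 1: PE[0][1] → acc 24, east 8, south 24
  cycle 2: PE[0][1] → acc 12, east 4, south 12
  cycle 3: PE[0][1] → acc 6, east 2, south 6
OS [3×2] PE[0][1] across cycles:
  cycle 0: PE[0][1] → acc 0, east 0, south 0
  cycle 1: PE[0][1] → acc 24, east 8, south 3
  cycle 2: PE[0][1] → acc 32, east 4, south 2
  cycle 3: PE[0][1] → acc 86, east 6, south 9
RS [3×3] PE[0][1] across cycles:
  cycle 0: PE[0][1] → acc 0, east 0, south 0
  cycle 1: PE[0][1] → acc 32, east 32, south 6
  cycle 2: PE[0][1] → acc 32, east 32, south 2
  cycle 3: PE[0][1] → acc 0, east 0, south 0

dataflow = OS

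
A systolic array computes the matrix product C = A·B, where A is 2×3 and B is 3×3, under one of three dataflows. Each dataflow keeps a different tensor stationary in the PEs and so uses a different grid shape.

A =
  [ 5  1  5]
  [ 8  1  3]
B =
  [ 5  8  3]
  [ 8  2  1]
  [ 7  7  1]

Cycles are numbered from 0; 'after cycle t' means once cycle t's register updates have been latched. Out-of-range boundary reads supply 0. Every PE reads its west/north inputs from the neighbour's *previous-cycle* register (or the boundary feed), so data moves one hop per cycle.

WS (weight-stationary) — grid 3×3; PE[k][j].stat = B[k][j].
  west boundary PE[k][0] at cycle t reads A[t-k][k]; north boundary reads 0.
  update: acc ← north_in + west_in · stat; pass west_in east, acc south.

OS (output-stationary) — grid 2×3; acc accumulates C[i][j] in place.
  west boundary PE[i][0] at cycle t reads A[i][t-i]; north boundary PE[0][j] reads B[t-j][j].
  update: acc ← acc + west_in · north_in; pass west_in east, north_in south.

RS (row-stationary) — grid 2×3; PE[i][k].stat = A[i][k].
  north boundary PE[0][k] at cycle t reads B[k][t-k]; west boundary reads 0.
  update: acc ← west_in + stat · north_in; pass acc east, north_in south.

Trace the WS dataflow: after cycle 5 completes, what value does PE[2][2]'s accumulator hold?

WS 3×3: PE[2][2] cycle-by-cycle (with neighbour feeds):
  step 0 · PE1,2: acc=0; fwd→0 fwd↓0
  step 0 · PE2,1: acc=0; fwd→0 fwd↓0
  step 0 · PE2,2: acc=0; fwd→0 fwd↓0
  step 1 · PE1,2: acc=0; fwd→0 fwd↓0
  step 1 · PE2,1: acc=0; fwd→0 fwd↓0
  step 1 · PE2,2: acc=0; fwd→0 fwd↓0
  step 2 · PE1,2: acc=0; fwd→0 fwd↓0
  step 2 · PE2,1: acc=0; fwd→0 fwd↓0
  step 2 · PE2,2: acc=0; fwd→0 fwd↓0
  step 3 · PE1,2: acc=16; fwd→1 fwd↓16
  step 3 · PE2,1: acc=77; fwd→5 fwd↓77
  step 3 · PE2,2: acc=0; fwd→0 fwd↓0
  step 4 · PE1,2: acc=25; fwd→1 fwd↓25
  step 4 · PE2,1: acc=87; fwd→3 fwd↓87
  step 4 · PE2,2: acc=21; fwd→5 fwd↓21
  step 5 · PE1,2: acc=0; fwd→0 fwd↓0
  step 5 · PE2,1: acc=0; fwd→0 fwd↓0
  step 5 · PE2,2: acc=28; fwd→3 fwd↓28

PE[2][2].acc = 28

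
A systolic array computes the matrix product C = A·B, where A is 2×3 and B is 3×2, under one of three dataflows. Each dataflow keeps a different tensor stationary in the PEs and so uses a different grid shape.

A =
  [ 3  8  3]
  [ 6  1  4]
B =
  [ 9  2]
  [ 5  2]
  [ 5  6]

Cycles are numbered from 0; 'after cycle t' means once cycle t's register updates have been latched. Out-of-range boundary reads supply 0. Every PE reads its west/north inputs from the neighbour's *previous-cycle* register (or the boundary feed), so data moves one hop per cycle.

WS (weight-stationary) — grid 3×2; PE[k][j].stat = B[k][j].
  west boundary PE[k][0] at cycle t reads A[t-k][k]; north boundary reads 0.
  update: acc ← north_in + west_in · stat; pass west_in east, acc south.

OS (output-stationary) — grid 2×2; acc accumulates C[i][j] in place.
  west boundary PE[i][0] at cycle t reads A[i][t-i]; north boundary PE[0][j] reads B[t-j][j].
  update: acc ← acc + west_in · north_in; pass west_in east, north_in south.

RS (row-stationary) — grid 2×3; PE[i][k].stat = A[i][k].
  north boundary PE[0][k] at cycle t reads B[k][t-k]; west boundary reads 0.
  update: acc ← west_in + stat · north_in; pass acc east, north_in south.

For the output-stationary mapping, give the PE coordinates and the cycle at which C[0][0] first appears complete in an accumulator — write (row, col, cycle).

OS: C[0][0] accumulates in PE[0][0]:
  t=0 PE[0][0]: acc=27 h=3 v=9
  t=1 PE[0][0]: acc=67 h=8 v=5
  t=2 PE[0][0]: acc=82 h=3 v=5

(row, col, cycle) = (0, 0, 2)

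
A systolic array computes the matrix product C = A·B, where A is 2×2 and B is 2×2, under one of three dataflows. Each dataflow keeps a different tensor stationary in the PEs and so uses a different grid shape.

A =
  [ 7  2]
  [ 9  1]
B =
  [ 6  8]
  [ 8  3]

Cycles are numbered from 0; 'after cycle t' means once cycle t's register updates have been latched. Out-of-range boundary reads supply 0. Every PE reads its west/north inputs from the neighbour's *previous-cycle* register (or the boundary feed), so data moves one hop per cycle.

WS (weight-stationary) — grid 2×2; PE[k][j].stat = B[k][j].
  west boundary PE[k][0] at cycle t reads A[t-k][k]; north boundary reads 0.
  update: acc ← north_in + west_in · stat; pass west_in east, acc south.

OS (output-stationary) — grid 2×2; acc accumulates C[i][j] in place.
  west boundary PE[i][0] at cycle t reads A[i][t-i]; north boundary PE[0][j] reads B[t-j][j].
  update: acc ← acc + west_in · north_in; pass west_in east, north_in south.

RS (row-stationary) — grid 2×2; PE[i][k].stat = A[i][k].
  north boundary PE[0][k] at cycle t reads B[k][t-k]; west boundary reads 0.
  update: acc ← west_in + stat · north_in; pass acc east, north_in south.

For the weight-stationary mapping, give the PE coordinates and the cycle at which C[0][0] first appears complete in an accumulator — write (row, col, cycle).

(row, col, cycle) = (1, 0, 1)

WS: C[0][0] accumulates in PE[1][0]:
  t=0 PE[1][0]: acc=0 h=0 v=0
  t=1 PE[1][0]: acc=58 h=2 v=58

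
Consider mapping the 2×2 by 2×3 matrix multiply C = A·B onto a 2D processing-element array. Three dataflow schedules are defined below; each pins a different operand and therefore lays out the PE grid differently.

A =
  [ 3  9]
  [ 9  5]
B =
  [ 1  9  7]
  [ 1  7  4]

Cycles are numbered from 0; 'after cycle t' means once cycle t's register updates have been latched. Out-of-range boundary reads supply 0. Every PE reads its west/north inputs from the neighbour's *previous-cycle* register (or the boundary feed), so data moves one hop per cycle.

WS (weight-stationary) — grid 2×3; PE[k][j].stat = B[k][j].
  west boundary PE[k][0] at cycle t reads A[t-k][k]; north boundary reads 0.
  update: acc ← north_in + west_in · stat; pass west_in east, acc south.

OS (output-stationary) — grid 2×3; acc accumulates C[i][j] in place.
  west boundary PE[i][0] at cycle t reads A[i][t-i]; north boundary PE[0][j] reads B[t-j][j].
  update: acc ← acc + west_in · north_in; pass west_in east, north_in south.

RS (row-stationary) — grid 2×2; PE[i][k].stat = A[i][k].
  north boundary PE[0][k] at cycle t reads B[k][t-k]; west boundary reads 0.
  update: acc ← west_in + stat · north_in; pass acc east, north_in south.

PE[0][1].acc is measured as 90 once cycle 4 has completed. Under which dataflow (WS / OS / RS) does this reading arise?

WS (2×3 grid), PE[0][1]:
  cycle 0: PE[0][1] → acc 0, east 0, south 0
  cycle 1: PE[0][1] → acc 27, east 3, south 27
  cycle 2: PE[0][1] → acc 81, east 9, south 81
  cycle 3: PE[0][1] → acc 0, east 0, south 0
  cycle 4: PE[0][1] → acc 0, east 0, south 0
OS (2×3 grid), PE[0][1]:
  cycle 0: PE[0][1] → acc 0, east 0, south 0
  cycle 1: PE[0][1] → acc 27, east 3, south 9
  cycle 2: PE[0][1] → acc 90, east 9, south 7
  cycle 3: PE[0][1] → acc 90, east 0, south 0
  cycle 4: PE[0][1] → acc 90, east 0, south 0
RS (2×2 grid), PE[0][1]:
  cycle 0: PE[0][1] → acc 0, east 0, south 0
  cycle 1: PE[0][1] → acc 12, east 12, south 1
  cycle 2: PE[0][1] → acc 90, east 90, south 7
  cycle 3: PE[0][1] → acc 57, east 57, south 4
  cycle 4: PE[0][1] → acc 0, east 0, south 0

dataflow = OS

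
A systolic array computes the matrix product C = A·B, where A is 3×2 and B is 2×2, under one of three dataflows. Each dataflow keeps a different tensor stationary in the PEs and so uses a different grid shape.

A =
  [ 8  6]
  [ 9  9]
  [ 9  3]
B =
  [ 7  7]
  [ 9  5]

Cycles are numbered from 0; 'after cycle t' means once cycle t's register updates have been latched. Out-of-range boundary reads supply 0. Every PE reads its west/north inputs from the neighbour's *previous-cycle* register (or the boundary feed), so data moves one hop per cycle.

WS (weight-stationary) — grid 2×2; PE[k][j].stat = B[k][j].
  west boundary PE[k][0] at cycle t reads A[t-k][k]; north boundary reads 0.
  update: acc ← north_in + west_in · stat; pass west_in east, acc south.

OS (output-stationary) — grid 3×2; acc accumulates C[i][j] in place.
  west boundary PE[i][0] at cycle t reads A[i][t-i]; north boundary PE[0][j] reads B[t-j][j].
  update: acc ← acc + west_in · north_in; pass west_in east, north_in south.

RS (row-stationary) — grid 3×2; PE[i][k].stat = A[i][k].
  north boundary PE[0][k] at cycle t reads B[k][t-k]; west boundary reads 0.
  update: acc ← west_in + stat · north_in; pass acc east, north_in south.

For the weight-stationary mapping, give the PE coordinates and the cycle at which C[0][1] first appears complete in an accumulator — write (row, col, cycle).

(row, col, cycle) = (1, 1, 2)

WS — PE[1][1] is where C[0][1] collects:
  t=0 PE[1][1]: acc=0 h=0 v=0
  t=1 PE[1][1]: acc=0 h=0 v=0
  t=2 PE[1][1]: acc=86 h=6 v=86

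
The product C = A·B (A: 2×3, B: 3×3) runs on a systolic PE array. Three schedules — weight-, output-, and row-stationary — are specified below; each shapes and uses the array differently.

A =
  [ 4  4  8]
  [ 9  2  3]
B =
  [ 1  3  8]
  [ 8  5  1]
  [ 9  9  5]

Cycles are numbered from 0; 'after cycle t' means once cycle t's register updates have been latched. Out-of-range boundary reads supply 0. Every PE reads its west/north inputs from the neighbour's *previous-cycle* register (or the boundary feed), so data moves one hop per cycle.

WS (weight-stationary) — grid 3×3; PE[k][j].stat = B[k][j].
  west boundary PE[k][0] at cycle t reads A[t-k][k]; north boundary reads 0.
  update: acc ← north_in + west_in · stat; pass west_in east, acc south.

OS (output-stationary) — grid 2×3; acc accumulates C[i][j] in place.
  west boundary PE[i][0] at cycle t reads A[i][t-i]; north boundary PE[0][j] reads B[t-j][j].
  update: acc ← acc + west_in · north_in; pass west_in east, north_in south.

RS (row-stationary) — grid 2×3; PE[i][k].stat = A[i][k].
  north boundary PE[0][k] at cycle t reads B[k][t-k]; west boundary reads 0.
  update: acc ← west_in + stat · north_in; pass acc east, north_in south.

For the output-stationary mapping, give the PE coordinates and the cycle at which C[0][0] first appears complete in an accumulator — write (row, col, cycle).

Under OS, C[0][0] lands at PE[0][0]:
  t=0 PE[0][0]: acc=4 h=4 v=1
  t=1 PE[0][0]: acc=36 h=4 v=8
  t=2 PE[0][0]: acc=108 h=8 v=9

(row, col, cycle) = (0, 0, 2)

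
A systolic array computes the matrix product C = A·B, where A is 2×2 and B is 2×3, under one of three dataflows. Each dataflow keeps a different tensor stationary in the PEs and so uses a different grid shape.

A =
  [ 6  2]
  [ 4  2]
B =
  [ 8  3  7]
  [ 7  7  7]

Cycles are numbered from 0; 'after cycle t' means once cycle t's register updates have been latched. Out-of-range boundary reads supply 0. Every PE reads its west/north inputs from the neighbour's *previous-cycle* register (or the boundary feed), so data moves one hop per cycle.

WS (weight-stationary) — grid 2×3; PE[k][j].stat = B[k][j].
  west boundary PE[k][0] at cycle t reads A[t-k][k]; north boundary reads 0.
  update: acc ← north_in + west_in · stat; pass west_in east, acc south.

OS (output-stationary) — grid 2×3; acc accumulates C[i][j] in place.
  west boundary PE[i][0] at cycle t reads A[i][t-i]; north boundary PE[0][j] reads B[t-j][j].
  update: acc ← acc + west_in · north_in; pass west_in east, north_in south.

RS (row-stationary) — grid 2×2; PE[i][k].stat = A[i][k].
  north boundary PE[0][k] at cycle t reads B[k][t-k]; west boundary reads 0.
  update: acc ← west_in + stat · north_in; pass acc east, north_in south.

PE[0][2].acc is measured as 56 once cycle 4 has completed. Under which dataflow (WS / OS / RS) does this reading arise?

dataflow = OS

WS (2×3 grid), PE[0][2]:
  c0 r0c2: 0 / 0 / 0
  c1 r0c2: 0 / 0 / 0
  c2 r0c2: 42 / 6 / 42
  c3 r0c2: 28 / 4 / 28
  c4 r0c2: 0 / 0 / 0
OS (2×3 grid), PE[0][2]:
  c0 r0c2: 0 / 0 / 0
  c1 r0c2: 0 / 0 / 0
  c2 r0c2: 42 / 6 / 7
  c3 r0c2: 56 / 2 / 7
  c4 r0c2: 56 / 0 / 0
RS (2×2): PE[0][2] does not exist.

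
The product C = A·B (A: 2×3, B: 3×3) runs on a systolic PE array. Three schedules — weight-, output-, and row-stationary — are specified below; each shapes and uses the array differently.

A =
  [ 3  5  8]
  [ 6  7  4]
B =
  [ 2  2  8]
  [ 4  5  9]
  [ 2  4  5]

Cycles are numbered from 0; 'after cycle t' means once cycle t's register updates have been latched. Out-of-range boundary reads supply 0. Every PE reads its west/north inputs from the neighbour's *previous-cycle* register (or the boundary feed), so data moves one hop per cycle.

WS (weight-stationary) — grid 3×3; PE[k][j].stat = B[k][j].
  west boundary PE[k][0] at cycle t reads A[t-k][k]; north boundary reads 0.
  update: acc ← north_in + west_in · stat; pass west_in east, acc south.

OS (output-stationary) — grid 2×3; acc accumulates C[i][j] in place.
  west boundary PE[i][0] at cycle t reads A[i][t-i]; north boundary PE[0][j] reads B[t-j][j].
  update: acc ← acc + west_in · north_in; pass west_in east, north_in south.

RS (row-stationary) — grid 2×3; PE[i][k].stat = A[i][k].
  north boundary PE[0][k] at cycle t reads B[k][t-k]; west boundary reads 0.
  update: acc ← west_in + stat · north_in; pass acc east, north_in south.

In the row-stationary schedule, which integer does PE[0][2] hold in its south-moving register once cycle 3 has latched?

Tracing RS — 2×3 array, target PE[0][2]:
  [0] (0,1) acc=0 (h:0 v:0)
  [0] (0,2) acc=0 (h:0 v:0)
  [1] (0,1) acc=26 (h:26 v:4)
  [1] (0,2) acc=0 (h:0 v:0)
  [2] (0,1) acc=31 (h:31 v:5)
  [2] (0,2) acc=42 (h:42 v:2)
  [3] (0,1) acc=69 (h:69 v:9)
  [3] (0,2) acc=63 (h:63 v:4)

register = 4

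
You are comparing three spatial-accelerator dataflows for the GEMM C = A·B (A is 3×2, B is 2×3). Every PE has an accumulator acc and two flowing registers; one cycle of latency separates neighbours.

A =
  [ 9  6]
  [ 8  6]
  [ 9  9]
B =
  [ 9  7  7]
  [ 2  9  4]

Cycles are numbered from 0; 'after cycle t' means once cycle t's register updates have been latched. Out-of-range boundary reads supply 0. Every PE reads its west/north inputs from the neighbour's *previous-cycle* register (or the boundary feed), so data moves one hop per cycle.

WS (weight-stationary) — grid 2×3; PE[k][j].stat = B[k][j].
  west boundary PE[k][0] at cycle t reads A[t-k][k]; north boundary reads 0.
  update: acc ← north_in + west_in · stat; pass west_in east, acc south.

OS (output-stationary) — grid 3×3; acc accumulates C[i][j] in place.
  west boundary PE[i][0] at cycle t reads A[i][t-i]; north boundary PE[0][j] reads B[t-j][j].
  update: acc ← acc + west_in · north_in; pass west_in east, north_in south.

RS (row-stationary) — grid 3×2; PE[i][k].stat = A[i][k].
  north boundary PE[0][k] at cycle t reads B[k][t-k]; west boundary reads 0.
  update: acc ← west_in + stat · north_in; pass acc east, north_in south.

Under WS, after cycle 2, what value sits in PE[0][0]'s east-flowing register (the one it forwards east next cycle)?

register = 9

WS (2×3). Following PE[0][0] plus its west/north inputs:
  0: (0,0).acc=81  regs=<9,81>
  1: (0,0).acc=72  regs=<8,72>
  2: (0,0).acc=81  regs=<9,81>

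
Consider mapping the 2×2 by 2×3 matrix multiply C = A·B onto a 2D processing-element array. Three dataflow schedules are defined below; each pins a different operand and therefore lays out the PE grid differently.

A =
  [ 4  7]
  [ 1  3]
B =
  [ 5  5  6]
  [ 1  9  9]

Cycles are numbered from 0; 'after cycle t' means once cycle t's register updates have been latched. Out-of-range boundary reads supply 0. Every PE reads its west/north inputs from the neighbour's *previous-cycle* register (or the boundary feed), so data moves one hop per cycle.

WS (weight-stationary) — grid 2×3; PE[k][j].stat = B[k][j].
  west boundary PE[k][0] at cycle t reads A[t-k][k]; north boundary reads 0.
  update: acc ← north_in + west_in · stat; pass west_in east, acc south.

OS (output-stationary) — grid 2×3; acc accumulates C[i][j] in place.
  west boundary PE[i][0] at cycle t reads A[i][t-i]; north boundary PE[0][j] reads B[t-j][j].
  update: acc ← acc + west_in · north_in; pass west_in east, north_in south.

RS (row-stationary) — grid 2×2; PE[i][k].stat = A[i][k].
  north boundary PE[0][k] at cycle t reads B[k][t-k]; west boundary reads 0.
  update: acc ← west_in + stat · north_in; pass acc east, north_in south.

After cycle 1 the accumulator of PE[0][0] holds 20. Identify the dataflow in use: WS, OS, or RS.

WS [2×3] PE[0][0] across cycles:
  after 0 — PE[0][0] acc=20, pass-E 4, pass-S 20
  after 1 — PE[0][0] acc=5, pass-E 1, pass-S 5
OS [2×3] PE[0][0] across cycles:
  after 0 — PE[0][0] acc=20, pass-E 4, pass-S 5
  after 1 — PE[0][0] acc=27, pass-E 7, pass-S 1
RS [2×2] PE[0][0] across cycles:
  after 0 — PE[0][0] acc=20, pass-E 20, pass-S 5
  after 1 — PE[0][0] acc=20, pass-E 20, pass-S 5

dataflow = RS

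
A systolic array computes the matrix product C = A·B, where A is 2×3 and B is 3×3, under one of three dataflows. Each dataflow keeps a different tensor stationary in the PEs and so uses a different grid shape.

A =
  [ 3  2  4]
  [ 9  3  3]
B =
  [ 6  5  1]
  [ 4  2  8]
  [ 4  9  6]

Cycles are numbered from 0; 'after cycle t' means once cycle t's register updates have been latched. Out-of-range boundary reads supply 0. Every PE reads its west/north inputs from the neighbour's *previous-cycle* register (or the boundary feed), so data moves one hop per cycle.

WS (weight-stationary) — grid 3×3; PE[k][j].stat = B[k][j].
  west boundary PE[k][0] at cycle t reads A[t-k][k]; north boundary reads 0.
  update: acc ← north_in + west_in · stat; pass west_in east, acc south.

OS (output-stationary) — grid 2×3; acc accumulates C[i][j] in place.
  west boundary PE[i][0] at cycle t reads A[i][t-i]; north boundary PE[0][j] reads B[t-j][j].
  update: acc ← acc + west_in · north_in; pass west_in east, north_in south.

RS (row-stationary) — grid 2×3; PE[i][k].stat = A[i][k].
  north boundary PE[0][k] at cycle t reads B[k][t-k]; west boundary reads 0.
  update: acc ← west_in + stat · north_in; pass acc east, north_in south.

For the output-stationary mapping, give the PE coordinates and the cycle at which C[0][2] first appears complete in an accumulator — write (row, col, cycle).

(row, col, cycle) = (0, 2, 4)

OS: C[0][2] accumulates in PE[0][2]:
  t=0 PE[0][2]: acc=0 h=0 v=0
  t=1 PE[0][2]: acc=0 h=0 v=0
  t=2 PE[0][2]: acc=3 h=3 v=1
  t=3 PE[0][2]: acc=19 h=2 v=8
  t=4 PE[0][2]: acc=43 h=4 v=6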